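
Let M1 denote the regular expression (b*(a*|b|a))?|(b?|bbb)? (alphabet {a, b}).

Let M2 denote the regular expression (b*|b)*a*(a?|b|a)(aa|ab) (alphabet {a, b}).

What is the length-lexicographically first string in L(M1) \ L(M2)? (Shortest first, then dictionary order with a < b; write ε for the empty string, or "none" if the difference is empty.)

The empty string ε is accepted by M1 but not by M2.
Since ε is the unique shortest string, it is the required witness.

ε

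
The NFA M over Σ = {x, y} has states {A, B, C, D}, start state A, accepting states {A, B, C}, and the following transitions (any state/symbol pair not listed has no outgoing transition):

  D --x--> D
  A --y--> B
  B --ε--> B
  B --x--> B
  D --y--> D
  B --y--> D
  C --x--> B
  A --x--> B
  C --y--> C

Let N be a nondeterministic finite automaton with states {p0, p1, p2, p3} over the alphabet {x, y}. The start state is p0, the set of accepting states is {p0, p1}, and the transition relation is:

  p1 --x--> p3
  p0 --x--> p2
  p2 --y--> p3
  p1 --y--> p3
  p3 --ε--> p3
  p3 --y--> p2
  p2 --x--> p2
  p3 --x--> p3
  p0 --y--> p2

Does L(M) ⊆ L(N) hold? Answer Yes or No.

No

The string x is in L(M) but not in L(N).
So L(M) ⊄ L(N).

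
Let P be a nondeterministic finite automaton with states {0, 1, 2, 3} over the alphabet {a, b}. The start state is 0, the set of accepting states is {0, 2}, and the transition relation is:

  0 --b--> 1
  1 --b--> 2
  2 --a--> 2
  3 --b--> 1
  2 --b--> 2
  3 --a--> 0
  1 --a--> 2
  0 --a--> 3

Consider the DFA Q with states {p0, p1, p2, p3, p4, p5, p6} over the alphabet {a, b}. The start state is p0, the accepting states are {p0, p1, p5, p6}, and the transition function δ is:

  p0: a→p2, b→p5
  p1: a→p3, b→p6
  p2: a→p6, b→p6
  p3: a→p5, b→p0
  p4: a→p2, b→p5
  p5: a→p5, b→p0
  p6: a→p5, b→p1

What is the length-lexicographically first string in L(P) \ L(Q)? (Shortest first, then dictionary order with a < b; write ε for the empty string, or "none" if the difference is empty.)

The string bba is accepted by P but not by Q.
No shorter string lies in the difference, and bba is the lexicographically first length-3 string in L(P) \ L(Q).

bba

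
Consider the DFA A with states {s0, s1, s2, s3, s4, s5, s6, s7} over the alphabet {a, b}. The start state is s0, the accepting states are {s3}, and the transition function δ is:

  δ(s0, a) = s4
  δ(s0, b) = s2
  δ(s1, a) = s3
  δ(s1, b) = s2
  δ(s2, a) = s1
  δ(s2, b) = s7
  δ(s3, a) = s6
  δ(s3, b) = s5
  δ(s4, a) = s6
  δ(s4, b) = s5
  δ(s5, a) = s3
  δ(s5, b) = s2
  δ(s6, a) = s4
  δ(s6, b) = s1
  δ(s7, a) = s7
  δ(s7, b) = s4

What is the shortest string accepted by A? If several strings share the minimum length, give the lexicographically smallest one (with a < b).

A breadth-first search from s0 reaches an accepting state first via the path s0 → s4 → s5 → s3 on input aba.
No string of length < 3 is accepted (BFS exhausts all shorter strings without reaching an accepting state), and aba is the lexicographically least accepting string of length 3.

aba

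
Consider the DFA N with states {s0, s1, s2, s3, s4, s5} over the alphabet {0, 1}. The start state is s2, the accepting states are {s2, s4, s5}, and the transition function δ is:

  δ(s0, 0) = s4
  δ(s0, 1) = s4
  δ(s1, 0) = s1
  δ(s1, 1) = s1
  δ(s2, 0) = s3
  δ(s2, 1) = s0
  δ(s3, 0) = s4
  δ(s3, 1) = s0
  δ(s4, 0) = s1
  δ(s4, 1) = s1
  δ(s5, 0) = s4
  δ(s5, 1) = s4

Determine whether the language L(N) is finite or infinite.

The useful states (reachable from s2 and able to reach an accepting state) are {s0, s2, s3, s4}.
Restricted to these states the transition graph has no cycle, so every accepting path has bounded length and L is finite.

finite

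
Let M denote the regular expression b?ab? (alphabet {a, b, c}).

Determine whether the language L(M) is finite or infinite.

The expression contains no Kleene star (every subexpression denotes a finite set), so L(M) is finite.

finite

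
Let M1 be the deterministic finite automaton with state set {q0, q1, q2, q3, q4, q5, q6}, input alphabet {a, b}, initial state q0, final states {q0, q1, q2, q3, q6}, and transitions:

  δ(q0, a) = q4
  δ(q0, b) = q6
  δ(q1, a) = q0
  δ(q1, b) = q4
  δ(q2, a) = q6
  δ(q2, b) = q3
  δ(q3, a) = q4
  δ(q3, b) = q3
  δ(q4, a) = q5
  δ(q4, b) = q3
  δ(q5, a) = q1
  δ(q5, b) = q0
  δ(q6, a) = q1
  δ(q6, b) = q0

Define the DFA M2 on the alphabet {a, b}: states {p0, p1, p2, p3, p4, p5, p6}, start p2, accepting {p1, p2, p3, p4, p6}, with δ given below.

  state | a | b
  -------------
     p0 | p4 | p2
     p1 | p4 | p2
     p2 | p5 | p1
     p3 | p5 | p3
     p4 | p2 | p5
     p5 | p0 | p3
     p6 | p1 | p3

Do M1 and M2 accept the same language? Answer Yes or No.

Exploring the product automaton M1 × M2 from the start pair (q0, p2), following both machines on each input symbol, reaches 6 state pairs: (q0, p2), (q4, p5), (q6, p1), (q5, p0), (q3, p3), (q1, p4).
M1 accepts in {q0, q1, q2, q3, q6} and M2 accepts in {p1, p2, p3, p4, p6}. In every reachable pair the two components are either both accepting — (q0, p2), (q6, p1), (q3, p3), (q1, p4) — or both non-accepting, so no string is accepted by exactly one of the machines: L(M1) \ L(M2) and L(M2) \ L(M1) are both empty.
Hence every string is accepted by M1 iff it is accepted by M2, and the two languages coincide.

Yes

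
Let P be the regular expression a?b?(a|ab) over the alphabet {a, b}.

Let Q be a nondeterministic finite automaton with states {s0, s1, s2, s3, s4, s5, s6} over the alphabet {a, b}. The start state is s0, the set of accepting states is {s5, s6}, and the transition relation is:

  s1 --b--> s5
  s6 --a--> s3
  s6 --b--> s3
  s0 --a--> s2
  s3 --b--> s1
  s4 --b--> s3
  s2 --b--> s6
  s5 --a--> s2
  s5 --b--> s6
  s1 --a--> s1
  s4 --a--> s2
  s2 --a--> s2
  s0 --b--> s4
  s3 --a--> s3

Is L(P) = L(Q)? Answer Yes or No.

The string a is accepted by P but rejected by Q.
So L(P) ≠ L(Q).

No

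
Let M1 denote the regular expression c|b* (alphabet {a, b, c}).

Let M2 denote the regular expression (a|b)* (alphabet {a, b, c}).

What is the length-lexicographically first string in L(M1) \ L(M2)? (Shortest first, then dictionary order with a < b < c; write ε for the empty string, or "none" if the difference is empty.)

The string c is accepted by M1 but not by M2.
No shorter string lies in the difference, and c is the lexicographically first length-1 string in L(M1) \ L(M2).

c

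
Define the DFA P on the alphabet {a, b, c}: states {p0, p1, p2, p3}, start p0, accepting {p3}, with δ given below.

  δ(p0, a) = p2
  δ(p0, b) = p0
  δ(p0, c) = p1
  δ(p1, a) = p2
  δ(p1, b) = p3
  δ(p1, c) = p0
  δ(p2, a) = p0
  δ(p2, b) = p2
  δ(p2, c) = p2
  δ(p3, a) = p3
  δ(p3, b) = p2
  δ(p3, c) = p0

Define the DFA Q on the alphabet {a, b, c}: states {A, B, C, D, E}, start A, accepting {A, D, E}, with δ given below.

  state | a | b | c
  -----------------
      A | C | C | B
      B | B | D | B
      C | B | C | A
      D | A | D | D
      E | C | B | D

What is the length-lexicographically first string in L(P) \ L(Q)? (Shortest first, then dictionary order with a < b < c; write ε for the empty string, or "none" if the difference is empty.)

bcb

The string bcb is accepted by P but not by Q.
No shorter string lies in the difference, and bcb is the lexicographically first length-3 string in L(P) \ L(Q).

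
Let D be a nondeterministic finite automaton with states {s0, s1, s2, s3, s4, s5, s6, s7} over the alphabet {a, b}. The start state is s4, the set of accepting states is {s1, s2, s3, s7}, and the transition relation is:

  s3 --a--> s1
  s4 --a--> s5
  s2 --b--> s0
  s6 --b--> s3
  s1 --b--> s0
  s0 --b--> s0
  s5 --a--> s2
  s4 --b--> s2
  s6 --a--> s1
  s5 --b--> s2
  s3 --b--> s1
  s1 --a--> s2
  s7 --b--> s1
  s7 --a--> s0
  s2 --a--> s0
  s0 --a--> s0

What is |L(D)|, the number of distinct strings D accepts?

3

The useful subgraph on states {s2, s4, s5} is acyclic, so L(D) is finite; the longest accepting path visits 3 useful states, giving maximum string length 2.
Counting accepting paths from s4 by length: 1 of length 1, 2 of length 2. Total 3.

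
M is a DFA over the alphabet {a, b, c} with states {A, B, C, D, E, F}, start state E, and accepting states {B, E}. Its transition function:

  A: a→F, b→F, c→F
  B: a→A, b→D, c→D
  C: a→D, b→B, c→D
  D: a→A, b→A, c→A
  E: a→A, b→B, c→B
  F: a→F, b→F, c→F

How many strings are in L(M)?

3

The useful subgraph on states {B, E} is acyclic, so L(M) is finite; the longest accepting path visits 2 useful states, giving maximum string length 1.
Counting accepting paths from E by length: 1 of length 0, 2 of length 1. Total 3.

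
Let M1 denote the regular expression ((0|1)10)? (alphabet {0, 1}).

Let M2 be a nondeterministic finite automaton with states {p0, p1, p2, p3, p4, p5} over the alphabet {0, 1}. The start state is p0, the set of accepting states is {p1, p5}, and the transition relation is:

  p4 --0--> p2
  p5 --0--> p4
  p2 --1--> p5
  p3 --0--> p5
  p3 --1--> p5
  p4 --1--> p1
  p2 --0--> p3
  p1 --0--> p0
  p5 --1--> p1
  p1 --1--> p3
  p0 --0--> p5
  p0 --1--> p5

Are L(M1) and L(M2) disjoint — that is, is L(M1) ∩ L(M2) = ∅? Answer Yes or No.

Converting the expression M1 to a DFA (subset construction, then merging equivalent states) gives the minimal DFA with states {r0, r1, r2, r3, r4}, start state r0, accepting states {r0, r4} and transitions r0: 0→r1, 1→r1; r1: 0→r2, 1→r3; r2: 0→r2, 1→r2; r3: 0→r4, 1→r2; r4: 0→r2, 1→r2.
Exploring the product automaton M1 × M2 from the start pair (r0, p0), following both machines on each input symbol, reaches 10 state pairs: (r0, p0), (r1, p5), (r2, p4), (r3, p1), (r2, p2), (r2, p1), (r4, p0), (r2, p3), (r2, p5), (r2, p0).
M1 accepts in {r0, r4} and M2 accepts in {p1, p5}; no reachable pair has both components accepting, so no string drives both machines to acceptance simultaneously and L(M1) ∩ L(M2) = ∅.
So no string is accepted by both, and the intersection is empty.

Yes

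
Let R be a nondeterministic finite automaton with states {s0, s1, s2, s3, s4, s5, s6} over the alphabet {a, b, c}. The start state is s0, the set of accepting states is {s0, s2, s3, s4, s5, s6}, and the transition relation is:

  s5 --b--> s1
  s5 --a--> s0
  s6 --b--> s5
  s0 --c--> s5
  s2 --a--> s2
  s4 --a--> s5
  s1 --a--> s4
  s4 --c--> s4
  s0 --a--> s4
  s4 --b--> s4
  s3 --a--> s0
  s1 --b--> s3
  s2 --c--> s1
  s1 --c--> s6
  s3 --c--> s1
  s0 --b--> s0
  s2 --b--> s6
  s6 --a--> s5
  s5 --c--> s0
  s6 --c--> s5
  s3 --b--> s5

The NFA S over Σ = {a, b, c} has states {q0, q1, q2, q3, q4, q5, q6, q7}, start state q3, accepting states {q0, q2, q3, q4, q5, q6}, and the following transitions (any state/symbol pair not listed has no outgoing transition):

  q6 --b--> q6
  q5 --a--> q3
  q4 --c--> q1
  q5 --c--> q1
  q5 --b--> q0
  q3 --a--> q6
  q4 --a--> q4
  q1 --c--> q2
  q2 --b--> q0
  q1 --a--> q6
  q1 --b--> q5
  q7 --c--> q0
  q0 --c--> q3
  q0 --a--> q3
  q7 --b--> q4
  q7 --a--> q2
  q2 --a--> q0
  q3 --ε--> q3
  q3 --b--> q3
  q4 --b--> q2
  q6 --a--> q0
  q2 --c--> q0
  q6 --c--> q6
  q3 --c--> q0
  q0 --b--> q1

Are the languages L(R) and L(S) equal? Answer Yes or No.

Exploring the product automaton R × S from the start pair (s0, q3), following both machines on each input symbol, reaches 6 state pairs: (s0, q3), (s4, q6), (s5, q0), (s1, q1), (s3, q5), (s6, q2).
R accepts in {s0, s2, s3, s4, s5, s6} and S accepts in {q0, q2, q3, q4, q5, q6}. In every reachable pair the two components are either both accepting — (s0, q3), (s4, q6), (s5, q0), (s3, q5), (s6, q2) — or both non-accepting, so no string is accepted by exactly one of the machines: L(R) \ L(S) and L(S) \ L(R) are both empty.
Hence every string is accepted by R iff it is accepted by S, and the two languages coincide.

Yes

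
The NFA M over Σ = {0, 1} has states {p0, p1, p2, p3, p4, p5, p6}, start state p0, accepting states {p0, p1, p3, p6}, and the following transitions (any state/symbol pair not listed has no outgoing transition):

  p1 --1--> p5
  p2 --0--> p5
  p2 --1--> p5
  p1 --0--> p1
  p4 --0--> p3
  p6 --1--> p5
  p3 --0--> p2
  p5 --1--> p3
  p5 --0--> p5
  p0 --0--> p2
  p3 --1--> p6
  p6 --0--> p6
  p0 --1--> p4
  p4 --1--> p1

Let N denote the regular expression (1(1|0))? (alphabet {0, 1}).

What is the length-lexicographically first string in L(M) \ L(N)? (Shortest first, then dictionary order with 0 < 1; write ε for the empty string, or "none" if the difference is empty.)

001

The string 001 is accepted by M but not by N.
No shorter string lies in the difference, and 001 is the lexicographically first length-3 string in L(M) \ L(N).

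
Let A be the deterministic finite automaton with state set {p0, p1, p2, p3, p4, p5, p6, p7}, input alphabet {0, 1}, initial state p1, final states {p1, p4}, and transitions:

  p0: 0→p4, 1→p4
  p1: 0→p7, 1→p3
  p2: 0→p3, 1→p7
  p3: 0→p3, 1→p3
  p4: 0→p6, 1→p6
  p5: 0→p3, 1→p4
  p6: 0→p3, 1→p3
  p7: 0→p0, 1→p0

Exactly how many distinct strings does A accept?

The useful subgraph on states {p0, p1, p4, p7} is acyclic, so L(A) is finite; the longest accepting path visits 4 useful states, giving maximum string length 3.
Counting accepting paths from p1 by length: 1 of length 0, 4 of length 3. Total 5.

5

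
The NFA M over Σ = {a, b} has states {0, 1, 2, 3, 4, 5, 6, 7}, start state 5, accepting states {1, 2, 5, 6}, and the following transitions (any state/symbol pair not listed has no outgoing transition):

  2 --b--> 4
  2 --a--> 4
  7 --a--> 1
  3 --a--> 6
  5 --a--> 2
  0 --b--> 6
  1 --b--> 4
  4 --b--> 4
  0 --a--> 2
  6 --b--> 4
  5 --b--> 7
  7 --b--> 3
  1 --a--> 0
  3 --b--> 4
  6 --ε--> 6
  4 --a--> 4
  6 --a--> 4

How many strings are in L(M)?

6

The useful subgraph on states {0, 1, 2, 3, 5, 6, 7} is acyclic, so L(M) is finite; the longest accepting path visits 5 useful states, giving maximum string length 4.
Counting accepting paths from 5 by length: 1 of length 0, 1 of length 1, 1 of length 2, 1 of length 3, 2 of length 4. Total 6.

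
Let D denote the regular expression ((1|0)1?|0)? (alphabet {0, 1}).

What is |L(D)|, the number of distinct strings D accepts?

The expression has no Kleene star, so L(D) is finite. Expanding the alternatives gives {ε, 0, 1, 01, 11}.
That is 1 of length 0, 2 of length 1, 2 of length 2: 5 strings in all.

5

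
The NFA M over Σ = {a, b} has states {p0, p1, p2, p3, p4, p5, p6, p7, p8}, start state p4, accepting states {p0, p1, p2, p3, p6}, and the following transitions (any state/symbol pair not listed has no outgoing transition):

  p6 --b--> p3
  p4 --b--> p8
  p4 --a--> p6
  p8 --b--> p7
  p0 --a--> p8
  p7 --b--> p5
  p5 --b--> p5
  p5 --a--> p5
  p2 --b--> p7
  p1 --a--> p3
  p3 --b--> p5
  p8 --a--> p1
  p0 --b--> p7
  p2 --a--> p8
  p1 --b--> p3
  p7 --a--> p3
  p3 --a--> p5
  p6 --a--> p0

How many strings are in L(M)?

12

The useful subgraph on states {p0, p1, p3, p4, p6, p7, p8} is acyclic, so L(M) is finite; the longest accepting path visits 6 useful states, giving maximum string length 5.
Counting accepting paths from p4 by length: 1 of length 1, 3 of length 2, 3 of length 3, 2 of length 4, 3 of length 5. Total 12.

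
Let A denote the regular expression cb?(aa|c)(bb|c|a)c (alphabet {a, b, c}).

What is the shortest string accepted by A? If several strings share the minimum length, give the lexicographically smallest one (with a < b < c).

By inspection of the expression, no string of length less than 4 matches, and ccac is the lexicographically first match of length 4.

ccac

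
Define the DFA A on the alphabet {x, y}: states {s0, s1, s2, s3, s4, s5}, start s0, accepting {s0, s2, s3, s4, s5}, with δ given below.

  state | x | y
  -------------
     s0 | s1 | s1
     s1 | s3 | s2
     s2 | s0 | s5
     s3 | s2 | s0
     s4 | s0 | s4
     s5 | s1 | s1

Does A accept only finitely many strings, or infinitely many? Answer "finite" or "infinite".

infinite

State s0 is reachable from the start and can reach an accepting state, and it lies on the cycle s0 → s1 → s2 → s0.
Traversing that cycle any number of times yields accepted strings of unbounded length, so the language is infinite.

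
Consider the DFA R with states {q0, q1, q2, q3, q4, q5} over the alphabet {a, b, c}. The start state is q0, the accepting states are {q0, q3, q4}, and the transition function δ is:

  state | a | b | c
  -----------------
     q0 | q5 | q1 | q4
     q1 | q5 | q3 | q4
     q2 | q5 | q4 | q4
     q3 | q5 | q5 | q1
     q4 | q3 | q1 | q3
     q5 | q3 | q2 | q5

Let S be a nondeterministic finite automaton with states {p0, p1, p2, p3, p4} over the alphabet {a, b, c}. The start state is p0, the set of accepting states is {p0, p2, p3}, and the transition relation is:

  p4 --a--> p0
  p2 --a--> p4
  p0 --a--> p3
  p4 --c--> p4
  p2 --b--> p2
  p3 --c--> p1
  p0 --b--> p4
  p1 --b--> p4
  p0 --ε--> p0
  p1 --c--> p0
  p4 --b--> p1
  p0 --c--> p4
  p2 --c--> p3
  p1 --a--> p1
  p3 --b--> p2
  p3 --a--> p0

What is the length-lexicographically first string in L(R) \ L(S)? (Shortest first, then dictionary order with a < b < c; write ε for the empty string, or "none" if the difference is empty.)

The string c is accepted by R but not by S.
No shorter string lies in the difference, and c is the lexicographically first length-1 string in L(R) \ L(S).

c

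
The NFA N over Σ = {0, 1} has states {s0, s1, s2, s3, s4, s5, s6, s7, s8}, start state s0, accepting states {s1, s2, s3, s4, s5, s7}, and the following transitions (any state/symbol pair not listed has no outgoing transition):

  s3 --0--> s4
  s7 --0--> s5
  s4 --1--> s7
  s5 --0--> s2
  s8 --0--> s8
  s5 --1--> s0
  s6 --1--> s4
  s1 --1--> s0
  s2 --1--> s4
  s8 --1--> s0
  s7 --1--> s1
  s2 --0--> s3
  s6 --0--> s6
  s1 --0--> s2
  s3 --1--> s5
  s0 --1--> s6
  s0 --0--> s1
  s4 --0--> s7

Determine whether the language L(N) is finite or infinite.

infinite

State s0 is reachable from the start and can reach an accepting state, and it lies on the cycle s0 → s1 → s0.
Traversing that cycle any number of times yields accepted strings of unbounded length, so the language is infinite.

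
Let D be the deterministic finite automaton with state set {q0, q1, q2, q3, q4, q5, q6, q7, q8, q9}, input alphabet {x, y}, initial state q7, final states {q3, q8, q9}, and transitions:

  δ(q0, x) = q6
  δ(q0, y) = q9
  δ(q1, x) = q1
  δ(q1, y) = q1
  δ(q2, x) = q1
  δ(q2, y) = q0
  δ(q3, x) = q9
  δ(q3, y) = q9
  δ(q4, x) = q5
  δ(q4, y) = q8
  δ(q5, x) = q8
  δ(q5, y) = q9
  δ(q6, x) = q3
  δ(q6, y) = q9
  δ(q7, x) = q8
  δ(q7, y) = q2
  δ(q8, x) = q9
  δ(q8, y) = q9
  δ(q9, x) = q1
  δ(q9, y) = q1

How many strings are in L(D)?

8

The useful subgraph on states {q0, q2, q3, q6, q7, q8, q9} is acyclic, so L(D) is finite; the longest accepting path visits 6 useful states, giving maximum string length 5.
Counting accepting paths from q7 by length: 1 of length 1, 2 of length 2, 1 of length 3, 2 of length 4, 2 of length 5. Total 8.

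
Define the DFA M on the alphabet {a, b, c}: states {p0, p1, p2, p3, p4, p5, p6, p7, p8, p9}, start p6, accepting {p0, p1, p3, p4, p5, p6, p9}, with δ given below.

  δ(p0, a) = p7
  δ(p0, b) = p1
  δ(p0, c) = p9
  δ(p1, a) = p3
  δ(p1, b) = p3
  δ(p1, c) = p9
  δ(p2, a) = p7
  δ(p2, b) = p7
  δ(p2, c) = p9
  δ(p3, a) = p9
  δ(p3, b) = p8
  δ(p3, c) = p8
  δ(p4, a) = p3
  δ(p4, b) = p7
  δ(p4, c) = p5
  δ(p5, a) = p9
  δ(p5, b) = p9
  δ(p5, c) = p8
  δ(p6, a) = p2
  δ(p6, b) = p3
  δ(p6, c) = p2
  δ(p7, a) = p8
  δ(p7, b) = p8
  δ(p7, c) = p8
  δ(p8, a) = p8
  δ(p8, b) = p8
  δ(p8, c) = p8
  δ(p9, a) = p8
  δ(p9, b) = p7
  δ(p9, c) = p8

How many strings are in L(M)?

5

The useful subgraph on states {p2, p3, p6, p9} is acyclic, so L(M) is finite; the longest accepting path visits 3 useful states, giving maximum string length 2.
Counting accepting paths from p6 by length: 1 of length 0, 1 of length 1, 3 of length 2. Total 5.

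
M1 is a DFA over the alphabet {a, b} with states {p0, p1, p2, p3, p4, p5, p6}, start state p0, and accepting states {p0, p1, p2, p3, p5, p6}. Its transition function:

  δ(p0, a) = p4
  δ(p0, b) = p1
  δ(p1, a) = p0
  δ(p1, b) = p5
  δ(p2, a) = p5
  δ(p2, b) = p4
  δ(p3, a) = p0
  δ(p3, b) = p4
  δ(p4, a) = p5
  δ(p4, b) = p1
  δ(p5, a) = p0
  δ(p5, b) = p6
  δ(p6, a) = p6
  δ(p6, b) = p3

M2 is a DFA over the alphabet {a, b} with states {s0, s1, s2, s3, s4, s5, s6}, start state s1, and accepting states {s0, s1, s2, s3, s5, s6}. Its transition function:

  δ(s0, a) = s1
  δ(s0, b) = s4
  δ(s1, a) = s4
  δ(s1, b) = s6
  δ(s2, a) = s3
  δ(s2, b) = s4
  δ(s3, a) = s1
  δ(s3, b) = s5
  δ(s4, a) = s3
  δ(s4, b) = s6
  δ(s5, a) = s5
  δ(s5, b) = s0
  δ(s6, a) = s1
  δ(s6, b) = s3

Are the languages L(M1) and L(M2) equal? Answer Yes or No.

Yes

Exploring the product automaton M1 × M2 from the start pair (p0, s1), following both machines on each input symbol, reaches 6 state pairs: (p0, s1), (p4, s4), (p1, s6), (p5, s3), (p6, s5), (p3, s0).
M1 accepts in {p0, p1, p2, p3, p5, p6} and M2 accepts in {s0, s1, s2, s3, s5, s6}. In every reachable pair the two components are either both accepting — (p0, s1), (p1, s6), (p5, s3), (p6, s5), (p3, s0) — or both non-accepting, so no string is accepted by exactly one of the machines: L(M1) \ L(M2) and L(M2) \ L(M1) are both empty.
Hence every string is accepted by M1 iff it is accepted by M2, and the two languages coincide.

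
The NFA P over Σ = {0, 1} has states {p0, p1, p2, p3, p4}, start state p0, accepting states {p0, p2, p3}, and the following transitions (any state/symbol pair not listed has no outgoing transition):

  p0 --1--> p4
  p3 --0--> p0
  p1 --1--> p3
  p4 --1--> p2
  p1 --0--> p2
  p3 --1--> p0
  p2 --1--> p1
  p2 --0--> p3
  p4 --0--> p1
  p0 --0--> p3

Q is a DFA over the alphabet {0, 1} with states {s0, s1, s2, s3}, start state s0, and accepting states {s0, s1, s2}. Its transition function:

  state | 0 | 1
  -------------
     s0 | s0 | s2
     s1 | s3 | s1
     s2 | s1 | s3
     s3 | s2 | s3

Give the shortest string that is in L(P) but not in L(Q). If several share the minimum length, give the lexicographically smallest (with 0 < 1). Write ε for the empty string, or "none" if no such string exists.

11

The string 11 is accepted by P but not by Q.
No shorter string lies in the difference, and 11 is the lexicographically first length-2 string in L(P) \ L(Q).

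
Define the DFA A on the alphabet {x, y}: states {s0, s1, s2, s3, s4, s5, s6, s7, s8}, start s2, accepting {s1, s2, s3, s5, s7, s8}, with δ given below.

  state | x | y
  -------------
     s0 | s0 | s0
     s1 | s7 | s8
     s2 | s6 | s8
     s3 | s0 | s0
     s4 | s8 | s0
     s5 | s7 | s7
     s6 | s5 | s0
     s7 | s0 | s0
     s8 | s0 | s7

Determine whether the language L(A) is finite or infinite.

finite

The useful states (reachable from s2 and able to reach an accepting state) are {s2, s5, s6, s7, s8}.
Restricted to these states the transition graph has no cycle, so every accepting path has bounded length and L is finite.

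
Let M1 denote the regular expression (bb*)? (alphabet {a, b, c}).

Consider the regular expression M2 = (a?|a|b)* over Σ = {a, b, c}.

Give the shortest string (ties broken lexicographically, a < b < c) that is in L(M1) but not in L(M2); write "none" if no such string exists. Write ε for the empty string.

Converting the expression M1 to a DFA (subset construction, then merging equivalent states) gives the minimal DFA with states {r0, r1}, start state r0, accepting states {r0} and transitions r0: a→r1, b→r0, c→r1; r1: a→r1, b→r1, c→r1.
Converting the expression M2 to a DFA (subset construction, then merging equivalent states) gives the minimal DFA with states {t0, t1}, start state t0, accepting states {t0} and transitions t0: a→t0, b→t0, c→t1; t1: a→t1, b→t1, c→t1.
Exploring the product automaton M1 × M2 from the start pair (r0, t0), following both machines on each input symbol, reaches 3 state pairs: (r0, t0), (r1, t0), (r1, t1).
M1 accepts in {r0} and M2 accepts in {t0}. The reachable pairs whose M1-component is accepting are (r0, t0); in each of them the M2-component is accepting too, so the product for L(M1) \ L(M2) (M1-component accepting, M2-component rejecting) has no reachable accepting pair and the difference is empty.
So every string accepted by M1 is also accepted by M2: L(M1) \ L(M2) = ∅ and there is no such string.

none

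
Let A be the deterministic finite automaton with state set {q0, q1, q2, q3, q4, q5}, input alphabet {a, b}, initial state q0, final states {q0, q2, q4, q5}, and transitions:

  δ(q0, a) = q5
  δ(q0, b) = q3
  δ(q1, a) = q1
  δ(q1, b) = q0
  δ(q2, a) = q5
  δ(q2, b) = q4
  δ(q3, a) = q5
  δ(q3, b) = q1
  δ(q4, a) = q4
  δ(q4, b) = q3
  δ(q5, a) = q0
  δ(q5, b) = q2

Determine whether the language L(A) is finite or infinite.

State q0 is reachable from the start and can reach an accepting state, and it lies on the cycle q0 → q3 → q1 → q0.
Traversing that cycle any number of times yields accepted strings of unbounded length, so the language is infinite.

infinite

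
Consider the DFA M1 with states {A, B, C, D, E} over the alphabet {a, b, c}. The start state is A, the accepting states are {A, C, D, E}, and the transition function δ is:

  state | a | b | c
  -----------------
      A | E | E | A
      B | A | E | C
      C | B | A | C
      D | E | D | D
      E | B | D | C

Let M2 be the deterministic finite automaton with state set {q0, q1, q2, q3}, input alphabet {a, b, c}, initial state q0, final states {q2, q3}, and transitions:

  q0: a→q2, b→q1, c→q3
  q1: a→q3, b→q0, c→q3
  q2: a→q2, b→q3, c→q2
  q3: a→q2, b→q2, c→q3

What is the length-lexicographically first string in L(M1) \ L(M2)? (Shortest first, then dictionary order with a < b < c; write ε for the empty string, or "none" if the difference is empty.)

The empty string ε is accepted by M1 but not by M2.
Since ε is the unique shortest string, it is the required witness.

ε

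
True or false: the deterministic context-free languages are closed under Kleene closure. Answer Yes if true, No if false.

No

L = {c aⁿbⁿ : n≥0} ∪ {cc aⁿb²ⁿ : n≥0} is a DCFL (the number of leading c's fixes which ratio the DPDA checks), but L* is not. Every word of L starts with c, so in a factorisation of the string cc aⁱbʲ (i≥1) into words of L each factor begins at one of the two c's: either the whole string is a single word of L (forcing j = 2i), or it splits as c · (c aⁱbʲ) with c ∈ L (take n = 0) and c aⁱbʲ ∈ L (forcing j = i). Thus L* ∩ cca⁺b* = {cc aⁿbⁿ : n≥1} ∪ {cc aⁿb²ⁿ : n≥1}. A DPDA for L* would give one for this intersection with a regular set, and, started from its configuration after reading cc, one for {aⁿbⁿ : n≥1} ∪ {aⁿb²ⁿ : n≥1}, which no deterministic PDA accepts (a DPDA for it would have a single run on aⁿb²ⁿ, accepting after the prefix aⁿbⁿ and accepting again after n more b's; an ordinary PDA that simulates it on a's and b's and, at any moment when it is accepting, may switch to reading only a fresh letter d while feeding each d to the simulation as a b, would accept aⁱbʲdᵏ (k≥1) exactly when both aⁱbʲ and aⁱbʲ⁺ᵏ are in the language, i.e. its language intersected with the regular set a*b*d⁺ would be exactly {aⁿbⁿdⁿ : n≥1} — impossible, since context-free languages are closed under intersection with regular sets and {aⁿbⁿdⁿ} is not context-free). So L* is not a DCFL.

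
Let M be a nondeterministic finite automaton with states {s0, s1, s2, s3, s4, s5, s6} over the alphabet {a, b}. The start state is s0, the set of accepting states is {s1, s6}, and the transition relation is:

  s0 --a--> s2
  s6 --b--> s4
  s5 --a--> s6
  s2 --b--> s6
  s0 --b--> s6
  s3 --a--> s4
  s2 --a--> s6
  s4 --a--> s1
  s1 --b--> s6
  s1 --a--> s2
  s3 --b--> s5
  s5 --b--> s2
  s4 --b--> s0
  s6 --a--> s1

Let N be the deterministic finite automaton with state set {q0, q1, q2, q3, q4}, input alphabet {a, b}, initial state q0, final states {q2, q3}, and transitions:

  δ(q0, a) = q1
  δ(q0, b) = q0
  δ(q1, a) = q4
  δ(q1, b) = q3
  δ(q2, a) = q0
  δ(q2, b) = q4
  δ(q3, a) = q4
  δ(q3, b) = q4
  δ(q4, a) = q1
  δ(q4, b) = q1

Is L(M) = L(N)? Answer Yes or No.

No

The string b is accepted by M but rejected by N.
So L(M) ≠ L(N).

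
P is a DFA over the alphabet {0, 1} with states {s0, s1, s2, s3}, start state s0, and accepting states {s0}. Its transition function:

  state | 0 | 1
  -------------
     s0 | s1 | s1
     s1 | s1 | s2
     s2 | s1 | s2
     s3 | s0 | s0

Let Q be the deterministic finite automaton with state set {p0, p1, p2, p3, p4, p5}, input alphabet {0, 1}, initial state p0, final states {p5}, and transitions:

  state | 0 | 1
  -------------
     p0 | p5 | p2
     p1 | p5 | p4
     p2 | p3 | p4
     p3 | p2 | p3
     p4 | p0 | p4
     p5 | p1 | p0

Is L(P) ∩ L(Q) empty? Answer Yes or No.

Exploring the product automaton P × Q from the start pair (s0, p0), following both machines on each input symbol, reaches 10 state pairs: (s0, p0), (s1, p5), (s1, p2), (s1, p1), (s2, p0), (s1, p3), (s2, p4), (s2, p2), (s2, p3), (s1, p0).
P accepts in {s0} and Q accepts in {p5}; no reachable pair has both components accepting, so no string drives both machines to acceptance simultaneously and L(P) ∩ L(Q) = ∅.
So no string is accepted by both, and the intersection is empty.

Yes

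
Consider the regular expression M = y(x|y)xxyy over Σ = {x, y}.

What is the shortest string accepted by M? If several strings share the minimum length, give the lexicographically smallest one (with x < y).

yxxxyy

By inspection of the expression, no string of length less than 6 matches, and yxxxyy is the lexicographically first match of length 6.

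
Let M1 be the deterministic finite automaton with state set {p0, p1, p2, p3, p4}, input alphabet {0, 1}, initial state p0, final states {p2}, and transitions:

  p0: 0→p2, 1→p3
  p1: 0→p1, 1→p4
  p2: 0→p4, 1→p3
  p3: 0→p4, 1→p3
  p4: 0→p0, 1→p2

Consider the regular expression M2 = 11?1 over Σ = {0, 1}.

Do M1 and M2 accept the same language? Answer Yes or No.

No

The string 0 is accepted by M1 but rejected by M2.
So L(M1) ≠ L(M2).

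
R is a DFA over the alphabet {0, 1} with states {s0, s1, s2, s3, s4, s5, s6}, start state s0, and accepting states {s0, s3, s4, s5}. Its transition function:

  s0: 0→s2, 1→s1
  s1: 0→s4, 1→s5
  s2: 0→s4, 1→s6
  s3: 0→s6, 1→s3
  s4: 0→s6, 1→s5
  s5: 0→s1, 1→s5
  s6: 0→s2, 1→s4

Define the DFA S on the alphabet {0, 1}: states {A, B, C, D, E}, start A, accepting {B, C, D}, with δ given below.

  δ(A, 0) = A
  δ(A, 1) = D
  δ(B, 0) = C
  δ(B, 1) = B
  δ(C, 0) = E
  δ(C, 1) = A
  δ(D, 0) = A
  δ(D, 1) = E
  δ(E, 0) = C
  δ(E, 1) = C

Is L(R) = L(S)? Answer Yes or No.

No

The empty string ε is accepted by R but rejected by S.
So L(R) ≠ L(S).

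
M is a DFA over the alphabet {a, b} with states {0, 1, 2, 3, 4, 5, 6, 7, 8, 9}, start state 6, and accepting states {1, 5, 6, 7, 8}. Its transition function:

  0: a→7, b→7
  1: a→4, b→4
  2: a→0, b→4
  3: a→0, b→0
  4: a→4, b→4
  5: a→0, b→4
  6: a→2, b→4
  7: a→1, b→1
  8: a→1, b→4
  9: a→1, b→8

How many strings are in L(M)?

7

The useful subgraph on states {0, 1, 2, 6, 7} is acyclic, so L(M) is finite; the longest accepting path visits 5 useful states, giving maximum string length 4.
Counting accepting paths from 6 by length: 1 of length 0, 2 of length 3, 4 of length 4. Total 7.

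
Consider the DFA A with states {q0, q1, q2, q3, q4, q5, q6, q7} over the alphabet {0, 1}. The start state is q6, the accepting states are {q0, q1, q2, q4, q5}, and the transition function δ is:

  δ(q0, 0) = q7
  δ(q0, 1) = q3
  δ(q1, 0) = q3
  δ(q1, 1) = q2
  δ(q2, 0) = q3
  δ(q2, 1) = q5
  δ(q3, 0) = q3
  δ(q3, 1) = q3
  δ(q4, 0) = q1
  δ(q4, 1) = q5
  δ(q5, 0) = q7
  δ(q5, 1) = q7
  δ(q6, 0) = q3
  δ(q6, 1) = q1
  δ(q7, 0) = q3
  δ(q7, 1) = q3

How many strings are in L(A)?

3

The useful subgraph on states {q1, q2, q5, q6} is acyclic, so L(A) is finite; the longest accepting path visits 4 useful states, giving maximum string length 3.
Counting accepting paths from q6 by length: 1 of length 1, 1 of length 2, 1 of length 3. Total 3.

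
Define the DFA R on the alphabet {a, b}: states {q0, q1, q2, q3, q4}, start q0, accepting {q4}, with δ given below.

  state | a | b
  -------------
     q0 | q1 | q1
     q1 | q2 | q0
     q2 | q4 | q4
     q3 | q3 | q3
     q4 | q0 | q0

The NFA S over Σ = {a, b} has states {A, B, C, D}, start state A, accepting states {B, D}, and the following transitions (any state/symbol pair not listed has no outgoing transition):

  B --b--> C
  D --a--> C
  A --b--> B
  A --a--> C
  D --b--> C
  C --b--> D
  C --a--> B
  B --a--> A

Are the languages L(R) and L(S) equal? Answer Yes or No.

The string aaa is accepted by R but rejected by S.
So L(R) ≠ L(S).

No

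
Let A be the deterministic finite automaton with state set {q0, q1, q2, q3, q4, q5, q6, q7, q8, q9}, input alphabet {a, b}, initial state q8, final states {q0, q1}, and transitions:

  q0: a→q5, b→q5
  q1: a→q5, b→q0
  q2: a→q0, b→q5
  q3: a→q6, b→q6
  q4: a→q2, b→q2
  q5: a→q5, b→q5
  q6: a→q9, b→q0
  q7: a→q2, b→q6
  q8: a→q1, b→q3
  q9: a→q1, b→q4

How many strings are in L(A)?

12

The useful subgraph on states {q0, q1, q2, q3, q4, q6, q8, q9} is acyclic, so L(A) is finite; the longest accepting path visits 7 useful states, giving maximum string length 6.
Counting accepting paths from q8 by length: 1 of length 1, 1 of length 2, 2 of length 3, 2 of length 4, 2 of length 5, 4 of length 6. Total 12.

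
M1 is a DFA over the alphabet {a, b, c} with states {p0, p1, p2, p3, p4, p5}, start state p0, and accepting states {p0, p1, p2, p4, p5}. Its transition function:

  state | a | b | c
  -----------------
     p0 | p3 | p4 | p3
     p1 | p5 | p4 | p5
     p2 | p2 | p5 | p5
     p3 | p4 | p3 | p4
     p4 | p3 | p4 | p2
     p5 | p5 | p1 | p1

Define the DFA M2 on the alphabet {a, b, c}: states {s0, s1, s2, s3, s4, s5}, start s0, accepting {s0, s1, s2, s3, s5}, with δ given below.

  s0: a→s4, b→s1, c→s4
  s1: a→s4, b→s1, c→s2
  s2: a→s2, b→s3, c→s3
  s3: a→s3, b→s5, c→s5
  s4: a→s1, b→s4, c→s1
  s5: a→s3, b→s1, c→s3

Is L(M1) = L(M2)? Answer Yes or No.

Yes

Exploring the product automaton M1 × M2 from the start pair (p0, s0), following both machines on each input symbol, reaches 6 state pairs: (p0, s0), (p3, s4), (p4, s1), (p2, s2), (p5, s3), (p1, s5).
M1 accepts in {p0, p1, p2, p4, p5} and M2 accepts in {s0, s1, s2, s3, s5}. In every reachable pair the two components are either both accepting — (p0, s0), (p4, s1), (p2, s2), (p5, s3), (p1, s5) — or both non-accepting, so no string is accepted by exactly one of the machines: L(M1) \ L(M2) and L(M2) \ L(M1) are both empty.
Hence every string is accepted by M1 iff it is accepted by M2, and the two languages coincide.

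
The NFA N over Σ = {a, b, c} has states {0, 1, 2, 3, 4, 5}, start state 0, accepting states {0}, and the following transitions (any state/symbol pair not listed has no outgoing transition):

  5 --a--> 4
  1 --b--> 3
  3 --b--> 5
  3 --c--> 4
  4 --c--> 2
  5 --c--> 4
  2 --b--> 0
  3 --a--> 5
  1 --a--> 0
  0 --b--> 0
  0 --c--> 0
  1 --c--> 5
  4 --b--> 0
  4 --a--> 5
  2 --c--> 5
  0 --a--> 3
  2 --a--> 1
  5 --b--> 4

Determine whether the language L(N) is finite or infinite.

infinite

State 0 is reachable from the start and can reach an accepting state, and it lies on the cycle 0 → 0.
Traversing that cycle any number of times yields accepted strings of unbounded length, so the language is infinite.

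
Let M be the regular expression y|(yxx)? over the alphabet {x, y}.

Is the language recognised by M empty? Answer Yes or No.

No

The empty string ε matches the expression, so it belongs to L(M).
Since L(M) contains at least one string, it is not empty.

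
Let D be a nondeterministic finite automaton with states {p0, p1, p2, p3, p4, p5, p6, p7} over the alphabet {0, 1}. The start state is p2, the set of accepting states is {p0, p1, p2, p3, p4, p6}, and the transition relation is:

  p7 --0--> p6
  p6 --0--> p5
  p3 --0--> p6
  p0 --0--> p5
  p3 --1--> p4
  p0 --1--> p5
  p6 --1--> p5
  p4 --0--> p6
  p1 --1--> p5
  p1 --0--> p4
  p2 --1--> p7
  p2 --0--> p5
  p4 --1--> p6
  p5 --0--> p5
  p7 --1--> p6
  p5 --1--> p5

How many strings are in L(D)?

3

The useful subgraph on states {p2, p6, p7} is acyclic, so L(D) is finite; the longest accepting path visits 3 useful states, giving maximum string length 2.
Counting accepting paths from p2 by length: 1 of length 0, 2 of length 2. Total 3.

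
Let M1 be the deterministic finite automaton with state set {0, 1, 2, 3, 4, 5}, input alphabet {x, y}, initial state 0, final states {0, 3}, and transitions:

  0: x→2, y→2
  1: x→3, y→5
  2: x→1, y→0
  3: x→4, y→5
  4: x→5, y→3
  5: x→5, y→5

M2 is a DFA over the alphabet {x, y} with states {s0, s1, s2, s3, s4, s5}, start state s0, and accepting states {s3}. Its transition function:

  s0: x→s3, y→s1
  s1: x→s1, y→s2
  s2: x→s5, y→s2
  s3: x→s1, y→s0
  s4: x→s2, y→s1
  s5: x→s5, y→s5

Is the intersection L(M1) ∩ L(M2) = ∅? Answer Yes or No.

Yes

Exploring the product automaton M1 × M2 from the start pair (0, s0), following both machines on each input symbol, reaches 17 state pairs: (0, s0), (2, s3), (2, s1), (1, s1), (0, s2), (3, s1), (5, s2), (2, s5), (2, s2), (4, s1), (5, s5), (1, s5), (0, s5), (5, s1), (3, s2), (3, s5), (4, s5).
M1 accepts in {0, 3} and M2 accepts in {s3}; no reachable pair has both components accepting, so no string drives both machines to acceptance simultaneously and L(M1) ∩ L(M2) = ∅.
So no string is accepted by both, and the intersection is empty.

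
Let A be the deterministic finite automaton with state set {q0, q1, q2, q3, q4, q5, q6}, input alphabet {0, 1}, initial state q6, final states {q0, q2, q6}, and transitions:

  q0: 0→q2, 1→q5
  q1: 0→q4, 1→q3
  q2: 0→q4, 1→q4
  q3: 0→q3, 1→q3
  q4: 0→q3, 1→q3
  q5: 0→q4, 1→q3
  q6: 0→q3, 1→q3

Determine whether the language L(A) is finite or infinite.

finite

The useful states (reachable from q6 and able to reach an accepting state) are {q6}.
Restricted to these states the transition graph has no cycle, so every accepting path has bounded length and L is finite.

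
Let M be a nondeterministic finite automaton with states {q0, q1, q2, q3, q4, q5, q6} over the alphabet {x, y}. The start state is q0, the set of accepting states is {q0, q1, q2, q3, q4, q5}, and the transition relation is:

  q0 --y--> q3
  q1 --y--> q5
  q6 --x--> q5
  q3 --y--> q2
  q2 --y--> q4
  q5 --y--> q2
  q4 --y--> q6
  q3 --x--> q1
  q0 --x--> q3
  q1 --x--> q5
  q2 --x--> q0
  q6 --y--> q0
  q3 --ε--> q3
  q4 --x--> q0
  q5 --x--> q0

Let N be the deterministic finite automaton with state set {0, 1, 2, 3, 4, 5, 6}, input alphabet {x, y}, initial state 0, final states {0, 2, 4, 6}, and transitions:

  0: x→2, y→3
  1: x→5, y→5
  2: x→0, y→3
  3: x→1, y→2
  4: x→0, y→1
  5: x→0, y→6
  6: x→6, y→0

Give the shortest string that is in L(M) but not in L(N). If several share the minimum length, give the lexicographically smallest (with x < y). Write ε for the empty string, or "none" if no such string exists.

The string y is accepted by M but not by N.
No shorter string lies in the difference, and y is the lexicographically first length-1 string in L(M) \ L(N).

y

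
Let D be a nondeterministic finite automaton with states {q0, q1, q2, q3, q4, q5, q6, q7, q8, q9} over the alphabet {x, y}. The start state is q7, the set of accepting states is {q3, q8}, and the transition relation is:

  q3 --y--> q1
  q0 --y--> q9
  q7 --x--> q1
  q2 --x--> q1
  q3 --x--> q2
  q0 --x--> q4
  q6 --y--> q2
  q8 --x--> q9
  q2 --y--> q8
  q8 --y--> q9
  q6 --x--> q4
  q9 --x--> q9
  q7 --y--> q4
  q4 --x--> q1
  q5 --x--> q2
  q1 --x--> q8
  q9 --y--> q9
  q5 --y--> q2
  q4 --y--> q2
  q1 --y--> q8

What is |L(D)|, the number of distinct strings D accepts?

The useful subgraph on states {q1, q2, q4, q7, q8} is acyclic, so L(D) is finite; the longest accepting path visits 5 useful states, giving maximum string length 4.
Counting accepting paths from q7 by length: 2 of length 2, 3 of length 3, 2 of length 4. Total 7.

7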